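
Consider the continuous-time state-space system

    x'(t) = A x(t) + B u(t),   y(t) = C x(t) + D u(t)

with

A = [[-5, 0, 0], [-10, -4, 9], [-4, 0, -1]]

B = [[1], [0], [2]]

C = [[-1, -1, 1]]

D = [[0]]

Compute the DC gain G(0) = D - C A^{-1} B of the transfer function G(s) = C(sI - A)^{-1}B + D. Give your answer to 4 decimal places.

G(0) = C(-A)^{-1}B + D = -C A^{-1} B + D.
det A = -20, so A^{-1} = (1/-20)·adj(A) = [[-1/5, 0, 0], [23/10, -1/4, -9/4], [4/5, 0, -1]]
A^{-1} B = [-1/5, -11/5, -6/5]^T
C A^{-1} B = 6/5
G(0) = D - C A^{-1} B = 0 - (6/5) = -6/5 ≈ -1.2000

-1.2000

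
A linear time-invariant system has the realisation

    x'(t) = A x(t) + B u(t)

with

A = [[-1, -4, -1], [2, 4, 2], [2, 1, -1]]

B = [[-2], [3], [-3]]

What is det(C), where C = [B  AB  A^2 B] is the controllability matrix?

AB = [[-7], [2], [2]]
A^2B = [[-3], [-2], [-14]]
Controllability matrix C = [B  AB  A^2B] = [[-2, -7, -3], [3, 2, -2], [-3, 2, -14]]
Expanding along the first row, det(C) = (-2)·(2·(-14) - (-2)·2) - (-7)·(3·(-14) - (-2)·(-3)) + (-3)·(3·2 - 2·(-3)) = (-2)·(-24) - (-7)·(-48) + (-3)·12 = -324
Since det(C) ≠ 0, rank(C) = 3 and the system is completely controllable.

-324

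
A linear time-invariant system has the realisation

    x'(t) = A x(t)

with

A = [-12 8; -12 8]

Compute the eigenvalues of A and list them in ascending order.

-4, 0

det(sI - A) = s^2 - (tr A)s + det A, with tr A = (-12) + 8 = -4 and det A = (-12)·8 - 8·(-12) = -96 - (-96) = 0.
So p(s) = det(sI - A) = s^2 + 4s.
Factor s^2 + 4s: two numbers with sum -4 and product 0 are 0 and -4, so s^2 + 4s = s(s + 4).
Hence p(s) = s (s + 4), with roots -4, 0.
At least one eigenvalue has non-negative real part, so the system is not asymptotically stable.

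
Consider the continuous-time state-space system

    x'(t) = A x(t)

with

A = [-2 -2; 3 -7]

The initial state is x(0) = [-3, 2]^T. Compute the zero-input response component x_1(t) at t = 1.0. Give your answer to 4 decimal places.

det(sI - A) = s^2 - (tr A)s + det A, with tr A = (-2) + (-7) = -9 and det A = (-2)·(-7) - (-2)·3 = 14 - (-6) = 20.
So p(s) = det(sI - A) = s^2 + 9s + 20.
Factor s^2 + 9s + 20: two numbers with sum -9 and product 20 are -4 and -5, so s^2 + 9s + 20 = (s + 4)(s + 5).
Hence p(s) = (s + 4) (s + 5), with roots -5, -4.
The eigenvalues -5, -4 are distinct and real, so A is diagonalisable and x(t) = e^{At} x(0) = V diag(e^{λ_i t}) V^{-1} x(0), where the columns of V are the eigenvectors.
λ = -5: A - (-5)I = [[3, -2], [3, -2]]. Row 1 gives 3·v1 + (-2)·v2 = 0, so take v_1 = [2, 3]^T.
λ = -4: A - (-4)I = [[2, -2], [3, -3]]. Row 1 gives 2·v1 + (-2)·v2 = 0, so take v_2 = [1, 1]^T.
V = [v_1 v_2] = [[2, 1], [3, 1]] has det V = -1, so V^{-1} = adj(V)/det V = [[-1, 1], [3, -2]].
Modal coordinates z(0) = V^{-1} x(0): (-1)·(-3) + 1·2 = 5; 3·(-3) + (-2)·2 = -13; so z(0) = [5, -13]^T.
x_1(t) = Σ_i (v_i)_1 · z_i(0) · e^{λ_i t} (row 1 of V times the modal terms).
x_1(1.0) = 2·5·e^{-5·1.0} + 1·(-13)·e^{-4·1.0} = 10·0.006738 + (-13)·0.018316 = -0.1707.

-0.1707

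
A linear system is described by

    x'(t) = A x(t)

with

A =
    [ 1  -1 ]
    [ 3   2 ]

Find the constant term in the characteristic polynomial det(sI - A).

For a 2×2 matrix, det(sI - A) = s^2 - (tr A)s + det A.
tr A = 3, det A = 5.
So p(s) = s^2 - 3s + 5.
The constant term is 5.

5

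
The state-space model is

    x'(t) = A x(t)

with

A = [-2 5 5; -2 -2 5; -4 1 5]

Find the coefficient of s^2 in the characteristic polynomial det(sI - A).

-1

Expand det(sI - A) for the 3×3 matrix.
p(s) = s^3 - s^2 + 9s + 70.
(Check: constant term = det(-A) = (-1)^3 det A = 70; coefficient of s^2 = -tr A = -1.)
The coefficient of s^2 is -1.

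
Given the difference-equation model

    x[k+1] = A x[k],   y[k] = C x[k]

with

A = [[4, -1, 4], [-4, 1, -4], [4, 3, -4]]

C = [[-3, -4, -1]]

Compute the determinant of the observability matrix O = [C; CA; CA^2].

CA = [[0, -4, 8]]
CA^2 = [[48, 20, -16]]
Observability matrix O = [C; CA; CA^2] = [[-3, -4, -1], [0, -4, 8], [48, 20, -16]]
Expanding along the first row, det(O) = (-3)·((-4)·(-16) - 8·20) - (-4)·(0·(-16) - 8·48) + (-1)·(0·20 - (-4)·48) = (-3)·(-96) - (-4)·(-384) + (-1)·192 = -1440
Since det(O) ≠ 0, rank(O) = 3 and the system is completely observable.

-1440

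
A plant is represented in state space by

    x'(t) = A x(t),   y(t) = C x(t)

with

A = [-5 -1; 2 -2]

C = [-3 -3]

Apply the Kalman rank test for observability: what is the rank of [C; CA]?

1

CA = [[9, 9]]
Observability matrix O = [C; CA] = [[-3, -3], [9, 9]]
Every row of O is a scalar multiple of row 1 = [-3, -3] (multipliers 1, -3), so the rows span a one-dimensional space.
O ≠ 0, hence rank(O) = 1.
rank(O) = 1 < n = 2, so the pair (A, C) is not completely observable.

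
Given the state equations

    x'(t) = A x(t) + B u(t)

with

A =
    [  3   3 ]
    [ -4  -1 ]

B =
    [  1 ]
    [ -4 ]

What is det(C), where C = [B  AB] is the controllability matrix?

AB = [[-9], [0]]
Controllability matrix C = [B  AB] = [[1, -9], [-4, 0]]
det(C) = 1·0 - (-9)·(-4) = 0 - 36 = -36
Since det(C) ≠ 0, rank(C) = 2 and the system is completely controllable.

-36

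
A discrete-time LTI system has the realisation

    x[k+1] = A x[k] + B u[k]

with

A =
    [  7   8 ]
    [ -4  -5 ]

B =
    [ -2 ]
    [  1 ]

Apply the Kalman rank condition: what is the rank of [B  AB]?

1

AB = [[-6], [3]]
Controllability matrix C = [B  AB] = [[-2, -6], [1, 3]]
Every column of C is a scalar multiple of column 1 = [-2, 1] (multipliers 1, 3), so the columns span a one-dimensional space.
C ≠ 0, hence rank(C) = 1.
rank(C) = 1 < n = 2, so the pair (A, B) is not completely controllable.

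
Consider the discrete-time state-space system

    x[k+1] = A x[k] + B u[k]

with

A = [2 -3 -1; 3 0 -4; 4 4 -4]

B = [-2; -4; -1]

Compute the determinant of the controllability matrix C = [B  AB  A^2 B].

2509

AB = [[9], [-2], [-20]]
A^2B = [[44], [107], [108]]
Controllability matrix C = [B  AB  A^2B] = [[-2, 9, 44], [-4, -2, 107], [-1, -20, 108]]
Expanding along the first row, det(C) = (-2)·((-2)·108 - 107·(-20)) - 9·((-4)·108 - 107·(-1)) + 44·((-4)·(-20) - (-2)·(-1)) = (-2)·1924 - 9·(-325) + 44·78 = 2509
Since det(C) ≠ 0, rank(C) = 3 and the system is completely controllable.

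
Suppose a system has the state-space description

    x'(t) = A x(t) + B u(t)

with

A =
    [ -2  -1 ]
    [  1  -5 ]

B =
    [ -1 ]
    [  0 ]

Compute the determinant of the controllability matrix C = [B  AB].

1

AB = [[2], [-1]]
Controllability matrix C = [B  AB] = [[-1, 2], [0, -1]]
det(C) = (-1)·(-1) - 2·0 = 1 - 0 = 1
Since det(C) ≠ 0, rank(C) = 2 and the system is completely controllable.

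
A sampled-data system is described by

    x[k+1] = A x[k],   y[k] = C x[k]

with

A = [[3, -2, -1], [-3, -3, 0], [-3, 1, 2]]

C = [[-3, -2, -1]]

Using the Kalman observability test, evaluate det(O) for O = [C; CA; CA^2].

-486

CA = [[0, 11, 1]]
CA^2 = [[-36, -32, 2]]
Observability matrix O = [C; CA; CA^2] = [[-3, -2, -1], [0, 11, 1], [-36, -32, 2]]
Expanding along the first row, det(O) = (-3)·(11·2 - 1·(-32)) - (-2)·(0·2 - 1·(-36)) + (-1)·(0·(-32) - 11·(-36)) = (-3)·54 - (-2)·36 + (-1)·396 = -486
Since det(O) ≠ 0, rank(O) = 3 and the system is completely observable.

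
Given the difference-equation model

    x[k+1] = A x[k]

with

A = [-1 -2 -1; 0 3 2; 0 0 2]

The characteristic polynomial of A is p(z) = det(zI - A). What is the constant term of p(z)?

Expand det(zI - A) for the 3×3 matrix.
p(z) = z^3 - 4z^2 + z + 6.
(Check: constant term = det(-A) = (-1)^3 det A = 6; coefficient of z^2 = -tr A = -4.)
The constant term is 6.

6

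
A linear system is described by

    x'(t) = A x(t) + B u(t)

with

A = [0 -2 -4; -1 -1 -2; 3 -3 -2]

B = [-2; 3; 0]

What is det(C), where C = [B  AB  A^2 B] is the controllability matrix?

AB = [[-6], [-1], [-15]]
A^2B = [[62], [37], [15]]
Controllability matrix C = [B  AB  A^2B] = [[-2, -6, 62], [3, -1, 37], [0, -15, 15]]
Expanding along the first row, det(C) = (-2)·((-1)·15 - 37·(-15)) - (-6)·(3·15 - 37·0) + 62·(3·(-15) - (-1)·0) = (-2)·540 - (-6)·45 + 62·(-45) = -3600
Since det(C) ≠ 0, rank(C) = 3 and the system is completely controllable.

-3600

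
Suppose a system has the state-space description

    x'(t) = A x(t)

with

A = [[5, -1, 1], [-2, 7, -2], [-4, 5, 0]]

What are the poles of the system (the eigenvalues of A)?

3, 4, 5

det(sI - A) = s^3 - (tr A)s^2 + (M11 + M22 + M33)s - det A, where Mii is the 2×2 principal minor of A obtained by deleting row i and column i.
tr A = 5 + 7 + 0 = 12; M11 = 7·0 - (-2)·5 = 0 - (-10) = 10; M22 = 5·0 - 1·(-4) = 0 - (-4) = 4; M33 = 5·7 - (-1)·(-2) = 35 - 2 = 33; sum of minors = 47.
det A = 5·(7·0 - (-2)·5) - (-1)·((-2)·0 - (-2)·(-4)) + 1·((-2)·5 - 7·(-4)) = 5·10 - (-1)·(-8) + 1·18 = 60.
So p(s) = det(sI - A) = s^3 - 12s^2 + 47s - 60.
Rational-root test: any integer root divides -60. Testing small divisors, s = 3 works: p(3) = 27 + (-108) + 141 + (-60) = 0, so (s - 3) is a factor.
Dividing, p(s) = (s - 3)(s^2 - 9s + 20).
Factor s^2 - 9s + 20: two numbers with sum 9 and product 20 are 5 and 4, so s^2 - 9s + 20 = (s - 5)(s - 4).
Hence p(s) = (s - 5) (s - 4) (s - 3), with roots 3, 4, 5.
At least one eigenvalue has non-negative real part, so the system is not asymptotically stable.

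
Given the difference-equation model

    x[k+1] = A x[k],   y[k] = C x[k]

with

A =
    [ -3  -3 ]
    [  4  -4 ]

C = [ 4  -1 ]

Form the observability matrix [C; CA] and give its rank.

CA = [[-16, -8]]
Observability matrix O = [C; CA] = [[4, -1], [-16, -8]]
det(O) = 4·(-8) - (-1)·(-16) = -32 - 16 = -48 ≠ 0, so rank(O) = 2.
rank(O) = 2 = n, so the pair (A, C) is completely observable.

2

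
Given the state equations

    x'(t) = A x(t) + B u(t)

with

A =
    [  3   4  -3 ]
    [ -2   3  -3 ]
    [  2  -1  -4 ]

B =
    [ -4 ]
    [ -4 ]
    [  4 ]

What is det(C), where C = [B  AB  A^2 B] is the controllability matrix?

-41472

AB = [[-40], [-16], [-20]]
A^2B = [[-124], [92], [16]]
Controllability matrix C = [B  AB  A^2B] = [[-4, -40, -124], [-4, -16, 92], [4, -20, 16]]
Expanding along the first row, det(C) = (-4)·((-16)·16 - 92·(-20)) - (-40)·((-4)·16 - 92·4) + (-124)·((-4)·(-20) - (-16)·4) = (-4)·1584 - (-40)·(-432) + (-124)·144 = -41472
Since det(C) ≠ 0, rank(C) = 3 and the system is completely controllable.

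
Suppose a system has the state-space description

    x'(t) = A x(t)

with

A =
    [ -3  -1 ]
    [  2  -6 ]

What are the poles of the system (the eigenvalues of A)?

-5, -4

det(sI - A) = s^2 - (tr A)s + det A, with tr A = (-3) + (-6) = -9 and det A = (-3)·(-6) - (-1)·2 = 18 - (-2) = 20.
So p(s) = det(sI - A) = s^2 + 9s + 20.
Factor s^2 + 9s + 20: two numbers with sum -9 and product 20 are -4 and -5, so s^2 + 9s + 20 = (s + 4)(s + 5).
Hence p(s) = (s + 4) (s + 5), with roots -5, -4.
All eigenvalues have negative real part, so the system is asymptotically stable.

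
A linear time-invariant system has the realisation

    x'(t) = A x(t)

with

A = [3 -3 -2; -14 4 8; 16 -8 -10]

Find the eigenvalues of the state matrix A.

-3, -2, 2

det(sI - A) = s^3 - (tr A)s^2 + (M11 + M22 + M33)s - det A, where Mii is the 2×2 principal minor of A obtained by deleting row i and column i.
tr A = 3 + 4 + (-10) = -3; M11 = 4·(-10) - 8·(-8) = -40 - (-64) = 24; M22 = 3·(-10) - (-2)·16 = -30 - (-32) = 2; M33 = 3·4 - (-3)·(-14) = 12 - 42 = -30; sum of minors = -4.
det A = 3·(4·(-10) - 8·(-8)) - (-3)·((-14)·(-10) - 8·16) + (-2)·((-14)·(-8) - 4·16) = 3·24 - (-3)·12 + (-2)·48 = 12.
So p(s) = det(sI - A) = s^3 + 3s^2 - 4s - 12.
Rational-root test: any integer root divides -12. Testing small divisors, s = -2 works: p(-2) = -8 + 12 + 8 + (-12) = 0, so (s + 2) is a factor.
Dividing, p(s) = (s + 2)(s^2 + s - 6).
Factor s^2 + s - 6: two numbers with sum -1 and product -6 are 2 and -3, so s^2 + s - 6 = (s - 2)(s + 3).
Hence p(s) = (s - 2) (s + 2) (s + 3), with roots -3, -2, 2.
At least one eigenvalue has non-negative real part, so the system is not asymptotically stable.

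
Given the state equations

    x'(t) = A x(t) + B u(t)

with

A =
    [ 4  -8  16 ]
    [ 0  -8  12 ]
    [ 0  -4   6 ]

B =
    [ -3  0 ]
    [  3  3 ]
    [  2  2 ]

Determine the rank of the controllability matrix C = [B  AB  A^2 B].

AB = [[-4, 8], [0, 0], [0, 0]]
A^2B = [[-16, 32], [0, 0], [0, 0]]
Controllability matrix C = [B  AB  A^2B] = [[-3, 0, -4, 8, -16, 32], [3, 3, 0, 0, 0, 0], [2, 2, 0, 0, 0, 0]]
The rows r1, r2, r3 of C are linearly dependent: -2·r2 + 3·r3 = 0 (check each entry), so rank(C) ≤ 2.
The 2×2 minor from rows 1, 2, columns 1, 2 is (-3)·3 - 0·3 = -9 - 0 = -9 ≠ 0, so rank(C) = 2.
rank(C) = 2 < n = 3, so the pair (A, B) is not completely controllable.

2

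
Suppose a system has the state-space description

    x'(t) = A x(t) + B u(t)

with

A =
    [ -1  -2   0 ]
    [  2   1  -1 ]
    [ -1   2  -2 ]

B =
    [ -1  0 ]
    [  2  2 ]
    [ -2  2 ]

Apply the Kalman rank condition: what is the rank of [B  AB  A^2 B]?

3

AB = [[-3, -4], [2, 0], [9, 0]]
A^2B = [[-1, 4], [-13, -8], [-11, 4]]
Controllability matrix C = [B  AB  A^2B] = [[-1, 0, -3, -4, -1, 4], [2, 2, 2, 0, -13, -8], [-2, 2, 9, 0, -11, 4]]
Take the 3×3 submatrix of C formed by columns 1, 2, 3: [[-1, 0, -3], [2, 2, 2], [-2, 2, 9]]. Its determinant is (-1)·(2·9 - 2·2) - 0·(2·9 - 2·(-2)) + (-3)·(2·2 - 2·(-2)) = (-1)·14 - 0·22 + (-3)·8 = -38 ≠ 0.
So rank(C) ≥ 3; since C has 3 rows, rank(C) = 3.
rank(C) = 3 = n, so the pair (A, B) is completely controllable.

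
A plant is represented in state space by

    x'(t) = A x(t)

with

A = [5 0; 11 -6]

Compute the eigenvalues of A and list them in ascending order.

-6, 5

det(sI - A) = s^2 - (tr A)s + det A, with tr A = 5 + (-6) = -1 and det A = 5·(-6) - 0·11 = -30 - 0 = -30.
So p(s) = det(sI - A) = s^2 + s - 30.
Factor s^2 + s - 30: two numbers with sum -1 and product -30 are 5 and -6, so s^2 + s - 30 = (s - 5)(s + 6).
Hence p(s) = (s - 5) (s + 6), with roots -6, 5.
At least one eigenvalue has non-negative real part, so the system is not asymptotically stable.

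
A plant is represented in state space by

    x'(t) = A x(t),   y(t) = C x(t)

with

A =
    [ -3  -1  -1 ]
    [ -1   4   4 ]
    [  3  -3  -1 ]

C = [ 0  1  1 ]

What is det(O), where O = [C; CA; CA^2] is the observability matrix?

CA = [[2, 1, 3]]
CA^2 = [[2, -7, -1]]
Observability matrix O = [C; CA; CA^2] = [[0, 1, 1], [2, 1, 3], [2, -7, -1]]
Expanding along the first row, det(O) = 0·(1·(-1) - 3·(-7)) - 1·(2·(-1) - 3·2) + 1·(2·(-7) - 1·2) = 0·20 - 1·(-8) + 1·(-16) = -8
Since det(O) ≠ 0, rank(O) = 3 and the system is completely observable.

-8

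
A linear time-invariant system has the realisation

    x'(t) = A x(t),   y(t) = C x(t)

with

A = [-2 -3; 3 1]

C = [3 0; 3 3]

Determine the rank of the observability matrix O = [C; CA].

CA = [[-6, -9], [3, -6]]
Observability matrix O = [C; CA] = [[3, 0], [3, 3], [-6, -9], [3, -6]]
Take the 2×2 submatrix of O formed by rows 1, 2: [[3, 0], [3, 3]]. Its determinant is 3·3 - 0·3 = 9 - 0 = 9 ≠ 0.
So rank(O) ≥ 2; since O has 2 columns, rank(O) = 2.
rank(O) = 2 = n, so the pair (A, C) is completely observable.

2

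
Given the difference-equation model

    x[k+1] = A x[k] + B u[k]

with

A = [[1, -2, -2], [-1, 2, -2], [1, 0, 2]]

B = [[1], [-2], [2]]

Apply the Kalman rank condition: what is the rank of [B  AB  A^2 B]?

AB = [[1], [-9], [5]]
A^2B = [[9], [-29], [11]]
Controllability matrix C = [B  AB  A^2B] = [[1, 1, 9], [-2, -9, -29], [2, 5, 11]]
det(C) = 1·((-9)·11 - (-29)·5) - 1·((-2)·11 - (-29)·2) + 9·((-2)·5 - (-9)·2) = 1·46 - 1·36 + 9·8 = 82 ≠ 0, so rank(C) = 3.
rank(C) = 3 = n, so the pair (A, B) is completely controllable.

3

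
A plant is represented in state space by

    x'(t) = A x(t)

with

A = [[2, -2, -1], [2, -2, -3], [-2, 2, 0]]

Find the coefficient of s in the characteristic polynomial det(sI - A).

Expand det(sI - A) for the 3×3 matrix.
p(s) = s^3 + 4s.
(Check: constant term = det(-A) = (-1)^3 det A = 0; coefficient of s^2 = -tr A = 0.)
The coefficient of s is 4.

4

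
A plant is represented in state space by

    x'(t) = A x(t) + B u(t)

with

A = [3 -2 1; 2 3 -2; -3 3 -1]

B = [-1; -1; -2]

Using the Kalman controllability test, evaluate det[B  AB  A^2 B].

AB = [[-3], [-1], [2]]
A^2B = [[-5], [-13], [4]]
Controllability matrix C = [B  AB  A^2B] = [[-1, -3, -5], [-1, -1, -13], [-2, 2, 4]]
Expanding along the first row, det(C) = (-1)·((-1)·4 - (-13)·2) - (-3)·((-1)·4 - (-13)·(-2)) + (-5)·((-1)·2 - (-1)·(-2)) = (-1)·22 - (-3)·(-30) + (-5)·(-4) = -92
Since det(C) ≠ 0, rank(C) = 3 and the system is completely controllable.

-92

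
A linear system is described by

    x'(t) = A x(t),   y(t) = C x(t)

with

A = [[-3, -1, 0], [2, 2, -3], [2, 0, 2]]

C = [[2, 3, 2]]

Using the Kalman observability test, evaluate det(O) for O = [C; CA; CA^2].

CA = [[4, 4, -5]]
CA^2 = [[-14, 4, -22]]
Observability matrix O = [C; CA; CA^2] = [[2, 3, 2], [4, 4, -5], [-14, 4, -22]]
Expanding along the first row, det(O) = 2·(4·(-22) - (-5)·4) - 3·(4·(-22) - (-5)·(-14)) + 2·(4·4 - 4·(-14)) = 2·(-68) - 3·(-158) + 2·72 = 482
Since det(O) ≠ 0, rank(O) = 3 and the system is completely observable.

482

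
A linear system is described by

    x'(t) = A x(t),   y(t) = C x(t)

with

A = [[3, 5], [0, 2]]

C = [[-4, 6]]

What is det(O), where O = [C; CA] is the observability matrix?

CA = [[-12, -8]]
Observability matrix O = [C; CA] = [[-4, 6], [-12, -8]]
det(O) = (-4)·(-8) - 6·(-12) = 32 - (-72) = 104
Since det(O) ≠ 0, rank(O) = 2 and the system is completely observable.

104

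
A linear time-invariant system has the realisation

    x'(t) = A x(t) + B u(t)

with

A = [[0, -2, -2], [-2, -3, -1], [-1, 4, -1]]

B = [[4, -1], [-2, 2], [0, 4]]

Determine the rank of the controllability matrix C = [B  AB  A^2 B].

AB = [[4, -12], [-2, -8], [-12, 5]]
A^2B = [[28, 6], [10, 43], [0, -25]]
Controllability matrix C = [B  AB  A^2B] = [[4, -1, 4, -12, 28, 6], [-2, 2, -2, -8, 10, 43], [0, 4, -12, 5, 0, -25]]
Take the 3×3 submatrix of C formed by columns 1, 2, 3: [[4, -1, 4], [-2, 2, -2], [0, 4, -12]]. Its determinant is 4·(2·(-12) - (-2)·4) - (-1)·((-2)·(-12) - (-2)·0) + 4·((-2)·4 - 2·0) = 4·(-16) - (-1)·24 + 4·(-8) = -72 ≠ 0.
So rank(C) ≥ 3; since C has 3 rows, rank(C) = 3.
rank(C) = 3 = n, so the pair (A, B) is completely controllable.

3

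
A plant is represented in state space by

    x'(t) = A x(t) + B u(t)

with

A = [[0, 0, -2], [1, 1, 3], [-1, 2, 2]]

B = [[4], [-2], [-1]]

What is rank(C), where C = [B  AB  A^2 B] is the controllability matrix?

AB = [[2], [-1], [-10]]
A^2B = [[20], [-29], [-24]]
Controllability matrix C = [B  AB  A^2B] = [[4, 2, 20], [-2, -1, -29], [-1, -10, -24]]
det(C) = 4·((-1)·(-24) - (-29)·(-10)) - 2·((-2)·(-24) - (-29)·(-1)) + 20·((-2)·(-10) - (-1)·(-1)) = 4·(-266) - 2·19 + 20·19 = -722 ≠ 0, so rank(C) = 3.
rank(C) = 3 = n, so the pair (A, B) is completely controllable.

3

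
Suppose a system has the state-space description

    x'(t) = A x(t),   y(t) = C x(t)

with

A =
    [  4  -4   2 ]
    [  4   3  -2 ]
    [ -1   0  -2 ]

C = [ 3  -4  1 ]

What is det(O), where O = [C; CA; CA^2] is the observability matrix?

CA = [[-5, -24, 12]]
CA^2 = [[-128, -52, 14]]
Observability matrix O = [C; CA; CA^2] = [[3, -4, 1], [-5, -24, 12], [-128, -52, 14]]
Expanding along the first row, det(O) = 3·((-24)·14 - 12·(-52)) - (-4)·((-5)·14 - 12·(-128)) + 1·((-5)·(-52) - (-24)·(-128)) = 3·288 - (-4)·1466 + 1·(-2812) = 3916
Since det(O) ≠ 0, rank(O) = 3 and the system is completely observable.

3916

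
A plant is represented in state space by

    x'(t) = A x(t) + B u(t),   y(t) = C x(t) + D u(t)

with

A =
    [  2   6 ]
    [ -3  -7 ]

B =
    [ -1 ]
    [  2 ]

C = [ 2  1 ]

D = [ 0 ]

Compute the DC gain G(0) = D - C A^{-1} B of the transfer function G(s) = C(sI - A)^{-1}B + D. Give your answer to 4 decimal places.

2.2500

G(0) = C(-A)^{-1}B + D = -C A^{-1} B + D.
det A = 4, so A^{-1} = (1/4)·adj(A) = [[-7/4, -3/2], [3/4, 1/2]]
A^{-1} B = [-5/4, 1/4]^T
C A^{-1} B = -9/4
G(0) = D - C A^{-1} B = 0 - (-9/4) = 9/4 ≈ 2.2500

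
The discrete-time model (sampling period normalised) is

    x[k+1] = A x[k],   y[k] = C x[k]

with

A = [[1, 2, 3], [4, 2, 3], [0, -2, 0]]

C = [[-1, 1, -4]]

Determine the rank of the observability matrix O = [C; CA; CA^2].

CA = [[3, 8, 0]]
CA^2 = [[35, 22, 33]]
Observability matrix O = [C; CA; CA^2] = [[-1, 1, -4], [3, 8, 0], [35, 22, 33]]
det(O) = (-1)·(8·33 - 0·22) - 1·(3·33 - 0·35) + (-4)·(3·22 - 8·35) = (-1)·264 - 1·99 + (-4)·(-214) = 493 ≠ 0, so rank(O) = 3.
rank(O) = 3 = n, so the pair (A, C) is completely observable.

3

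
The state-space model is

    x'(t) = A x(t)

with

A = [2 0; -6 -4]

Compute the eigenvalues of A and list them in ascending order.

-4, 2

det(sI - A) = s^2 - (tr A)s + det A, with tr A = 2 + (-4) = -2 and det A = 2·(-4) - 0·(-6) = -8 - 0 = -8.
So p(s) = det(sI - A) = s^2 + 2s - 8.
Factor s^2 + 2s - 8: two numbers with sum -2 and product -8 are 2 and -4, so s^2 + 2s - 8 = (s - 2)(s + 4).
Hence p(s) = (s - 2) (s + 4), with roots -4, 2.
At least one eigenvalue has non-negative real part, so the system is not asymptotically stable.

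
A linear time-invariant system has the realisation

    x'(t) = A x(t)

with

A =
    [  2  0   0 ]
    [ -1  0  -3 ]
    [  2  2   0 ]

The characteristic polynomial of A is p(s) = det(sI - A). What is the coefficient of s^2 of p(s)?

Expand det(sI - A) for the 3×3 matrix.
p(s) = s^3 - 2s^2 + 6s - 12.
(Check: constant term = det(-A) = (-1)^3 det A = -12; coefficient of s^2 = -tr A = -2.)
The coefficient of s^2 is -2.

-2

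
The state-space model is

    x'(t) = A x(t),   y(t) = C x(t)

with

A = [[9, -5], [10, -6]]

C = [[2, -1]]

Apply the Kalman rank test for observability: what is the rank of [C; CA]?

CA = [[8, -4]]
Observability matrix O = [C; CA] = [[2, -1], [8, -4]]
Every row of O is a scalar multiple of row 1 = [2, -1] (multipliers 1, 4), so the rows span a one-dimensional space.
O ≠ 0, hence rank(O) = 1.
rank(O) = 1 < n = 2, so the pair (A, C) is not completely observable.

1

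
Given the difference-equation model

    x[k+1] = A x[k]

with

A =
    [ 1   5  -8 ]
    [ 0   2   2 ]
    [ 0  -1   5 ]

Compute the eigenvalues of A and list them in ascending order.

1, 3, 4

det(zI - A) = z^3 - (tr A)z^2 + (M11 + M22 + M33)z - det A, where Mii is the 2×2 principal minor of A obtained by deleting row i and column i.
tr A = 1 + 2 + 5 = 8; M11 = 2·5 - 2·(-1) = 10 - (-2) = 12; M22 = 1·5 - (-8)·0 = 5 - 0 = 5; M33 = 1·2 - 5·0 = 2 - 0 = 2; sum of minors = 19.
det A = 1·(2·5 - 2·(-1)) - 5·(0·5 - 2·0) + (-8)·(0·(-1) - 2·0) = 1·12 - 5·0 + (-8)·0 = 12.
So p(z) = det(zI - A) = z^3 - 8z^2 + 19z - 12.
Rational-root test: any integer root divides -12. Testing small divisors, z = 1 works: p(1) = 1 + (-8) + 19 + (-12) = 0, so (z - 1) is a factor.
Dividing, p(z) = (z - 1)(z^2 - 7z + 12).
Factor z^2 - 7z + 12: two numbers with sum 7 and product 12 are 4 and 3, so z^2 - 7z + 12 = (z - 4)(z - 3).
Hence p(z) = (z - 4) (z - 3) (z - 1), with roots 1, 3, 4.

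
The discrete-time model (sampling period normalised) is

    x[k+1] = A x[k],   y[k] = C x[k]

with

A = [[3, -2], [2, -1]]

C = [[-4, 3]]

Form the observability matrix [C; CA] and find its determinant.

CA = [[-6, 5]]
Observability matrix O = [C; CA] = [[-4, 3], [-6, 5]]
det(O) = (-4)·5 - 3·(-6) = -20 - (-18) = -2
Since det(O) ≠ 0, rank(O) = 2 and the system is completely observable.

-2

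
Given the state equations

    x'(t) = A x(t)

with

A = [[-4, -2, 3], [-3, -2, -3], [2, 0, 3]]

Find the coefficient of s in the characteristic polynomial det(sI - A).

-22

Expand det(sI - A) for the 3×3 matrix.
p(s) = s^3 + 3s^2 - 22s - 30.
(Check: constant term = det(-A) = (-1)^3 det A = -30; coefficient of s^2 = -tr A = 3.)
The coefficient of s is -22.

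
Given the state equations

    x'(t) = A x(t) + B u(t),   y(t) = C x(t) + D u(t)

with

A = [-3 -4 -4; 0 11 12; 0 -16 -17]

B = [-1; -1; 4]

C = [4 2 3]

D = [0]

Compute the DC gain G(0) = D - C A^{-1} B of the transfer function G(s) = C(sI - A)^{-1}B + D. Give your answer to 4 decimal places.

-8.9333

G(0) = C(-A)^{-1}B + D = -C A^{-1} B + D.
det A = -15, so A^{-1} = (1/-15)·adj(A) = [[-1/3, 4/15, 4/15], [0, -17/5, -12/5], [0, 16/5, 11/5]]
A^{-1} B = [17/15, -31/5, 28/5]^T
C A^{-1} B = 134/15
G(0) = D - C A^{-1} B = 0 - (134/15) = -134/15 ≈ -8.9333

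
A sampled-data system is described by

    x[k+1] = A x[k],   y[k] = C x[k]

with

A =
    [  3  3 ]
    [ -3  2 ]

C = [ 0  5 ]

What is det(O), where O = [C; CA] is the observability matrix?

75

CA = [[-15, 10]]
Observability matrix O = [C; CA] = [[0, 5], [-15, 10]]
det(O) = 0·10 - 5·(-15) = 0 - (-75) = 75
Since det(O) ≠ 0, rank(O) = 2 and the system is completely observable.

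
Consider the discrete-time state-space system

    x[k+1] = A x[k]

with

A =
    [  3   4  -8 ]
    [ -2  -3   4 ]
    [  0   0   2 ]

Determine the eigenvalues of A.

-1, 1, 2

det(zI - A) = z^3 - (tr A)z^2 + (M11 + M22 + M33)z - det A, where Mii is the 2×2 principal minor of A obtained by deleting row i and column i.
tr A = 3 + (-3) + 2 = 2; M11 = (-3)·2 - 4·0 = -6 - 0 = -6; M22 = 3·2 - (-8)·0 = 6 - 0 = 6; M33 = 3·(-3) - 4·(-2) = -9 - (-8) = -1; sum of minors = -1.
det A = 3·((-3)·2 - 4·0) - 4·((-2)·2 - 4·0) + (-8)·((-2)·0 - (-3)·0) = 3·(-6) - 4·(-4) + (-8)·0 = -2.
So p(z) = det(zI - A) = z^3 - 2z^2 - z + 2.
Rational-root test: any integer root divides 2. Testing small divisors, z = -1 works: p(-1) = -1 + (-2) + 1 + 2 = 0, so (z + 1) is a factor.
Dividing, p(z) = (z + 1)(z^2 - 3z + 2).
Factor z^2 - 3z + 2: two numbers with sum 3 and product 2 are 2 and 1, so z^2 - 3z + 2 = (z - 2)(z - 1).
Hence p(z) = (z - 2) (z - 1) (z + 1), with roots -1, 1, 2.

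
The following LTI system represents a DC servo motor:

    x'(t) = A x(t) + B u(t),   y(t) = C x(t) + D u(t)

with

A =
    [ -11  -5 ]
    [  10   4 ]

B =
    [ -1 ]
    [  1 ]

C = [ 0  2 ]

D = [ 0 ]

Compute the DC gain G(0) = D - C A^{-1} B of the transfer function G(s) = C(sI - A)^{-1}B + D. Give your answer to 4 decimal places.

0.3333

G(0) = C(-A)^{-1}B + D = -C A^{-1} B + D.
det A = 6, so A^{-1} = (1/6)·adj(A) = [[2/3, 5/6], [-5/3, -11/6]]
A^{-1} B = [1/6, -1/6]^T
C A^{-1} B = -1/3
G(0) = D - C A^{-1} B = 0 - (-1/3) = 1/3 ≈ 0.3333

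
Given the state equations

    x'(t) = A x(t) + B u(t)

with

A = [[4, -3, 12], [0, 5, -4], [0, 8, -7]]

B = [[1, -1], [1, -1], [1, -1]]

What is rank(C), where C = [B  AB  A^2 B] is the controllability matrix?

AB = [[13, -13], [1, -1], [1, -1]]
A^2B = [[61, -61], [1, -1], [1, -1]]
Controllability matrix C = [B  AB  A^2B] = [[1, -1, 13, -13, 61, -61], [1, -1, 1, -1, 1, -1], [1, -1, 1, -1, 1, -1]]
The rows r1, r2, r3 of C are linearly dependent: -r2 + r3 = 0 (check each entry), so rank(C) ≤ 2.
The 2×2 minor from rows 1, 2, columns 1, 3 is 1·1 - 13·1 = 1 - 13 = -12 ≠ 0, so rank(C) = 2.
rank(C) = 2 < n = 3, so the pair (A, B) is not completely controllable.

2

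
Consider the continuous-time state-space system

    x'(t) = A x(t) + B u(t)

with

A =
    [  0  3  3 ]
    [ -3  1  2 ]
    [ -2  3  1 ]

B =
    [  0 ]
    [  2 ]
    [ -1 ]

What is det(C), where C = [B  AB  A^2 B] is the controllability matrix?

AB = [[3], [0], [5]]
A^2B = [[15], [1], [-1]]
Controllability matrix C = [B  AB  A^2B] = [[0, 3, 15], [2, 0, 1], [-1, 5, -1]]
Expanding along the first row, det(C) = 0·(0·(-1) - 1·5) - 3·(2·(-1) - 1·(-1)) + 15·(2·5 - 0·(-1)) = 0·(-5) - 3·(-1) + 15·10 = 153
Since det(C) ≠ 0, rank(C) = 3 and the system is completely controllable.

153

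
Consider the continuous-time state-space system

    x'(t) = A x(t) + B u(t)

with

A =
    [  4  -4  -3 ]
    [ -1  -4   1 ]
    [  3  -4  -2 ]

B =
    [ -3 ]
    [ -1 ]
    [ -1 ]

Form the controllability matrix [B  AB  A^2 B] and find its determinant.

AB = [[-5], [6], [-3]]
A^2B = [[-35], [-22], [-33]]
Controllability matrix C = [B  AB  A^2B] = [[-3, -5, -35], [-1, 6, -22], [-1, -3, -33]]
Expanding along the first row, det(C) = (-3)·(6·(-33) - (-22)·(-3)) - (-5)·((-1)·(-33) - (-22)·(-1)) + (-35)·((-1)·(-3) - 6·(-1)) = (-3)·(-264) - (-5)·11 + (-35)·9 = 532
Since det(C) ≠ 0, rank(C) = 3 and the system is completely controllable.

532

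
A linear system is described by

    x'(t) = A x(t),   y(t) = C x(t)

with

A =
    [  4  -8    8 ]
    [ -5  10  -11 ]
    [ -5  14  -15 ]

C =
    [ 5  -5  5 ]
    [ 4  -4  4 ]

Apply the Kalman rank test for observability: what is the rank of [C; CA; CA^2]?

CA = [[20, -20, 20], [16, -16, 16]]
CA^2 = [[80, -80, 80], [64, -64, 64]]
Observability matrix O = [C; CA; CA^2] = [[5, -5, 5], [4, -4, 4], [20, -20, 20], [16, -16, 16], [80, -80, 80], [64, -64, 64]]
Every row of O is a scalar multiple of row 1 = [5, -5, 5] (multipliers 1, 4/5, 4, 16/5, 16, 64/5), so the rows span a one-dimensional space.
O ≠ 0, hence rank(O) = 1.
rank(O) = 1 < n = 3, so the pair (A, C) is not completely observable.

1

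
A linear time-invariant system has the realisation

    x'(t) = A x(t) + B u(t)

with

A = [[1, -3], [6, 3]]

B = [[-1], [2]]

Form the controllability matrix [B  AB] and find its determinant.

AB = [[-7], [0]]
Controllability matrix C = [B  AB] = [[-1, -7], [2, 0]]
det(C) = (-1)·0 - (-7)·2 = 0 - (-14) = 14
Since det(C) ≠ 0, rank(C) = 2 and the system is completely controllable.

14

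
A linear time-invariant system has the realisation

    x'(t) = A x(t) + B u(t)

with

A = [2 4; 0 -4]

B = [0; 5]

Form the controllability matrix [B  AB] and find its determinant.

AB = [[20], [-20]]
Controllability matrix C = [B  AB] = [[0, 20], [5, -20]]
det(C) = 0·(-20) - 20·5 = 0 - 100 = -100
Since det(C) ≠ 0, rank(C) = 2 and the system is completely controllable.

-100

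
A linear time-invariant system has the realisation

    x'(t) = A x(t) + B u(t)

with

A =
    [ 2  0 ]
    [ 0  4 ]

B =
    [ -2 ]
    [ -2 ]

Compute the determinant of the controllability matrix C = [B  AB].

AB = [[-4], [-8]]
Controllability matrix C = [B  AB] = [[-2, -4], [-2, -8]]
det(C) = (-2)·(-8) - (-4)·(-2) = 16 - 8 = 8
Since det(C) ≠ 0, rank(C) = 2 and the system is completely controllable.

8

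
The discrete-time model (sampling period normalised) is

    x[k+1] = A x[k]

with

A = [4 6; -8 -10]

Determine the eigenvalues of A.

-4, -2

det(zI - A) = z^2 - (tr A)z + det A, with tr A = 4 + (-10) = -6 and det A = 4·(-10) - 6·(-8) = -40 - (-48) = 8.
So p(z) = det(zI - A) = z^2 + 6z + 8.
Factor z^2 + 6z + 8: two numbers with sum -6 and product 8 are -2 and -4, so z^2 + 6z + 8 = (z + 2)(z + 4).
Hence p(z) = (z + 2) (z + 4), with roots -4, -2.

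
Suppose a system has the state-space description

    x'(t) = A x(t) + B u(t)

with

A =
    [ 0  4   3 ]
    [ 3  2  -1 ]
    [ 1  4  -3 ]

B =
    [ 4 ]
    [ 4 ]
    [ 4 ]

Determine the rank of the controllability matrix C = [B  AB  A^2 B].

3

AB = [[28], [16], [8]]
A^2B = [[88], [108], [68]]
Controllability matrix C = [B  AB  A^2B] = [[4, 28, 88], [4, 16, 108], [4, 8, 68]]
det(C) = 4·(16·68 - 108·8) - 28·(4·68 - 108·4) + 88·(4·8 - 16·4) = 4·224 - 28·(-160) + 88·(-32) = 2560 ≠ 0, so rank(C) = 3.
rank(C) = 3 = n, so the pair (A, B) is completely controllable.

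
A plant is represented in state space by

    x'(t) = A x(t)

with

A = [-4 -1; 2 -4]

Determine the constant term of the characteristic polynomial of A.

For a 2×2 matrix, det(sI - A) = s^2 - (tr A)s + det A.
tr A = -8, det A = 18.
So p(s) = s^2 + 8s + 18.
The constant term is 18.

18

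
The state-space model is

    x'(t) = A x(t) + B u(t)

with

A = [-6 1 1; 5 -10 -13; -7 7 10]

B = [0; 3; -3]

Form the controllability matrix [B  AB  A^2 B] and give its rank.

1

AB = [[0], [9], [-9]]
A^2B = [[0], [27], [-27]]
Controllability matrix C = [B  AB  A^2B] = [[0, 0, 0], [3, 9, 27], [-3, -9, -27]]
Every column of C is a scalar multiple of column 1 = [0, 3, -3] (multipliers 1, 3, 9), so the columns span a one-dimensional space.
C ≠ 0, hence rank(C) = 1.
rank(C) = 1 < n = 3, so the pair (A, B) is not completely controllable.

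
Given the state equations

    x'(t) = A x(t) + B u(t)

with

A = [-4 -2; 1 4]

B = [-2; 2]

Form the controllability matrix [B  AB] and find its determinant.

-20

AB = [[4], [6]]
Controllability matrix C = [B  AB] = [[-2, 4], [2, 6]]
det(C) = (-2)·6 - 4·2 = -12 - 8 = -20
Since det(C) ≠ 0, rank(C) = 2 and the system is completely controllable.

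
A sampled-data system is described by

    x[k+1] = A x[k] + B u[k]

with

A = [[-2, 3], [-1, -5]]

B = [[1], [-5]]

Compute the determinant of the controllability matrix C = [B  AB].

-61

AB = [[-17], [24]]
Controllability matrix C = [B  AB] = [[1, -17], [-5, 24]]
det(C) = 1·24 - (-17)·(-5) = 24 - 85 = -61
Since det(C) ≠ 0, rank(C) = 2 and the system is completely controllable.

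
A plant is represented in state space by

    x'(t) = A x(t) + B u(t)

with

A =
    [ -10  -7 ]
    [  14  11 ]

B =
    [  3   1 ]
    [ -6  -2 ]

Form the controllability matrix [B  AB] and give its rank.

1

AB = [[12, 4], [-24, -8]]
Controllability matrix C = [B  AB] = [[3, 1, 12, 4], [-6, -2, -24, -8]]
Every column of C is a scalar multiple of column 1 = [3, -6] (multipliers 1, 1/3, 4, 4/3), so the columns span a one-dimensional space.
C ≠ 0, hence rank(C) = 1.
rank(C) = 1 < n = 2, so the pair (A, B) is not completely controllable.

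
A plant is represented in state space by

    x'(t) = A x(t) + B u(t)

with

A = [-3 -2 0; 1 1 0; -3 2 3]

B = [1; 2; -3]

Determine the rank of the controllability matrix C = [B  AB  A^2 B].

3

AB = [[-7], [3], [-8]]
A^2B = [[15], [-4], [3]]
Controllability matrix C = [B  AB  A^2B] = [[1, -7, 15], [2, 3, -4], [-3, -8, 3]]
det(C) = 1·(3·3 - (-4)·(-8)) - (-7)·(2·3 - (-4)·(-3)) + 15·(2·(-8) - 3·(-3)) = 1·(-23) - (-7)·(-6) + 15·(-7) = -170 ≠ 0, so rank(C) = 3.
rank(C) = 3 = n, so the pair (A, B) is completely controllable.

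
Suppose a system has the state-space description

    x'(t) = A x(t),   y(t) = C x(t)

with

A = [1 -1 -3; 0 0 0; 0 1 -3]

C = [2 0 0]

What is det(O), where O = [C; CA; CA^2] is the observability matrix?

CA = [[2, -2, -6]]
CA^2 = [[2, -8, 12]]
Observability matrix O = [C; CA; CA^2] = [[2, 0, 0], [2, -2, -6], [2, -8, 12]]
Expanding along the first row, det(O) = 2·((-2)·12 - (-6)·(-8)) - 0·(2·12 - (-6)·2) + 0·(2·(-8) - (-2)·2) = 2·(-72) - 0·36 + 0·(-12) = -144
Since det(O) ≠ 0, rank(O) = 3 and the system is completely observable.

-144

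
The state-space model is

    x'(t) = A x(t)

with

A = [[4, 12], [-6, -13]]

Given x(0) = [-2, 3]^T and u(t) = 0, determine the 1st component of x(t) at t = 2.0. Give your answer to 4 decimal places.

det(sI - A) = s^2 - (tr A)s + det A, with tr A = 4 + (-13) = -9 and det A = 4·(-13) - 12·(-6) = -52 - (-72) = 20.
So p(s) = det(sI - A) = s^2 + 9s + 20.
Factor s^2 + 9s + 20: two numbers with sum -9 and product 20 are -4 and -5, so s^2 + 9s + 20 = (s + 4)(s + 5).
Hence p(s) = (s + 4) (s + 5), with roots -5, -4.
The eigenvalues -5, -4 are distinct and real, so A is diagonalisable and x(t) = e^{At} x(0) = V diag(e^{λ_i t}) V^{-1} x(0), where the columns of V are the eigenvectors.
λ = -5: A - (-5)I = [[9, 12], [-6, -8]]. Row 1 gives 9·v1 + 12·v2 = 0, so take v_1 = [4, -3]^T.
λ = -4: A - (-4)I = [[8, 12], [-6, -9]]. Row 1 gives 8·v1 + 12·v2 = 0, so take v_2 = [3, -2]^T.
V = [v_1 v_2] = [[4, 3], [-3, -2]] has det V = 1, so V^{-1} = adj(V)/det V = [[-2, -3], [3, 4]].
Modal coordinates z(0) = V^{-1} x(0): (-2)·(-2) + (-3)·3 = -5; 3·(-2) + 4·3 = 6; so z(0) = [-5, 6]^T.
x_1(t) = Σ_i (v_i)_1 · z_i(0) · e^{λ_i t} (row 1 of V times the modal terms).
x_1(2.0) = 4·(-5)·e^{-5·2.0} + 3·6·e^{-4·2.0} = (-20)·0.000045 + 18·0.000335 = 0.0051.

0.0051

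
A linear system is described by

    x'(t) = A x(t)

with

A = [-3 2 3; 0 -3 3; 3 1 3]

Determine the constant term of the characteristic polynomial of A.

Expand det(sI - A) for the 3×3 matrix.
p(s) = s^3 + 3s^2 - 21s - 81.
(Check: constant term = det(-A) = (-1)^3 det A = -81; coefficient of s^2 = -tr A = 3.)
The constant term is -81.

-81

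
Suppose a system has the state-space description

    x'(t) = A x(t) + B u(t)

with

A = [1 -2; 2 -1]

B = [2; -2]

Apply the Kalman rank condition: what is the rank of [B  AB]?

2

AB = [[6], [6]]
Controllability matrix C = [B  AB] = [[2, 6], [-2, 6]]
det(C) = 2·6 - 6·(-2) = 12 - (-12) = 24 ≠ 0, so rank(C) = 2.
rank(C) = 2 = n, so the pair (A, B) is completely controllable.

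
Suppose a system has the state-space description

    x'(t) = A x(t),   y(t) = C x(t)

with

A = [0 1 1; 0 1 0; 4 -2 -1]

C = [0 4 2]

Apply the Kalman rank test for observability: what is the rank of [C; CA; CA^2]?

3

CA = [[8, 0, -2]]
CA^2 = [[-8, 12, 10]]
Observability matrix O = [C; CA; CA^2] = [[0, 4, 2], [8, 0, -2], [-8, 12, 10]]
det(O) = 0·(0·10 - (-2)·12) - 4·(8·10 - (-2)·(-8)) + 2·(8·12 - 0·(-8)) = 0·24 - 4·64 + 2·96 = -64 ≠ 0, so rank(O) = 3.
rank(O) = 3 = n, so the pair (A, C) is completely observable.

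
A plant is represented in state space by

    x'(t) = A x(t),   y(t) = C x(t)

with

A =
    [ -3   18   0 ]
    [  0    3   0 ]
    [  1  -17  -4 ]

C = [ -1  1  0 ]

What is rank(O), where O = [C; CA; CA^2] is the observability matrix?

2

CA = [[3, -15, 0]]
CA^2 = [[-9, 9, 0]]
Observability matrix O = [C; CA; CA^2] = [[-1, 1, 0], [3, -15, 0], [-9, 9, 0]]
Column 3 of O is identically zero, so rank(O) ≤ 2.
The 2×2 minor from rows 1, 2, columns 1, 2 is (-1)·(-15) - 1·3 = 15 - 3 = 12 ≠ 0, so rank(O) = 2.
rank(O) = 2 < n = 3, so the pair (A, C) is not completely observable.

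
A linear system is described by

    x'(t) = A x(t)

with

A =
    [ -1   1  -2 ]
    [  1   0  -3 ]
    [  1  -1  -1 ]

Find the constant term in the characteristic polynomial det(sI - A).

-3

Expand det(sI - A) for the 3×3 matrix.
p(s) = s^3 + 2s^2 - s - 3.
(Check: constant term = det(-A) = (-1)^3 det A = -3; coefficient of s^2 = -tr A = 2.)
The constant term is -3.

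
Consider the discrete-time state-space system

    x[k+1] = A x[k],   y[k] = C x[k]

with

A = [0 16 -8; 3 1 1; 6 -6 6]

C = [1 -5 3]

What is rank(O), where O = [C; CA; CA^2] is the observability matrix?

CA = [[3, -7, 5]]
CA^2 = [[9, 11, -1]]
Observability matrix O = [C; CA; CA^2] = [[1, -5, 3], [3, -7, 5], [9, 11, -1]]
The columns c1, c2, c3 of O are linearly dependent: -c1 + c2 + 2·c3 = 0 (check each entry), so rank(O) ≤ 2.
The 2×2 minor from rows 1, 2, columns 1, 2 is 1·(-7) - (-5)·3 = -7 - (-15) = 8 ≠ 0, so rank(O) = 2.
rank(O) = 2 < n = 3, so the pair (A, C) is not completely observable.

2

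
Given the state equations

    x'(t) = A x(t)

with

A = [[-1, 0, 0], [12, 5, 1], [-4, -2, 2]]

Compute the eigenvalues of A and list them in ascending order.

-1, 3, 4

det(sI - A) = s^3 - (tr A)s^2 + (M11 + M22 + M33)s - det A, where Mii is the 2×2 principal minor of A obtained by deleting row i and column i.
tr A = (-1) + 5 + 2 = 6; M11 = 5·2 - 1·(-2) = 10 - (-2) = 12; M22 = (-1)·2 - 0·(-4) = -2 - 0 = -2; M33 = (-1)·5 - 0·12 = -5 - 0 = -5; sum of minors = 5.
det A = (-1)·(5·2 - 1·(-2)) - 0·(12·2 - 1·(-4)) + 0·(12·(-2) - 5·(-4)) = (-1)·12 - 0·28 + 0·(-4) = -12.
So p(s) = det(sI - A) = s^3 - 6s^2 + 5s + 12.
Rational-root test: any integer root divides 12. Testing small divisors, s = -1 works: p(-1) = -1 + (-6) + (-5) + 12 = 0, so (s + 1) is a factor.
Dividing, p(s) = (s + 1)(s^2 - 7s + 12).
Factor s^2 - 7s + 12: two numbers with sum 7 and product 12 are 4 and 3, so s^2 - 7s + 12 = (s - 4)(s - 3).
Hence p(s) = (s - 4) (s - 3) (s + 1), with roots -1, 3, 4.
At least one eigenvalue has non-negative real part, so the system is not asymptotically stable.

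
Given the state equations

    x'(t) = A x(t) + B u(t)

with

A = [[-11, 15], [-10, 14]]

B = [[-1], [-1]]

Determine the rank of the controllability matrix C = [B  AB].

1

AB = [[-4], [-4]]
Controllability matrix C = [B  AB] = [[-1, -4], [-1, -4]]
Every column of C is a scalar multiple of column 1 = [-1, -1] (multipliers 1, 4), so the columns span a one-dimensional space.
C ≠ 0, hence rank(C) = 1.
rank(C) = 1 < n = 2, so the pair (A, B) is not completely controllable.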